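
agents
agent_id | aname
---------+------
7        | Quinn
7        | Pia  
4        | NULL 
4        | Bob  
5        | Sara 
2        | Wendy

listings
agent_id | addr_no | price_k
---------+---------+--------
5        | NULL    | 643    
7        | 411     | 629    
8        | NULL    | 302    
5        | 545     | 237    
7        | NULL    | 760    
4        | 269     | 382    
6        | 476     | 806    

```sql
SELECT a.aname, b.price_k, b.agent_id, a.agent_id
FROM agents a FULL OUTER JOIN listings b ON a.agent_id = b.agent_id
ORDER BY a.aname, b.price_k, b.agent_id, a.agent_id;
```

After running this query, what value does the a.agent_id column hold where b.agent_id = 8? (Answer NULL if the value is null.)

FULL OUTER JOIN keeps every row from both sides; unmatched rows get NULL for the other side's columns.
Matching on a.agent_id = b.agent_id.
Matched pairs: 8; unmatched a rows kept: 1; unmatched b rows kept: 2.

NULL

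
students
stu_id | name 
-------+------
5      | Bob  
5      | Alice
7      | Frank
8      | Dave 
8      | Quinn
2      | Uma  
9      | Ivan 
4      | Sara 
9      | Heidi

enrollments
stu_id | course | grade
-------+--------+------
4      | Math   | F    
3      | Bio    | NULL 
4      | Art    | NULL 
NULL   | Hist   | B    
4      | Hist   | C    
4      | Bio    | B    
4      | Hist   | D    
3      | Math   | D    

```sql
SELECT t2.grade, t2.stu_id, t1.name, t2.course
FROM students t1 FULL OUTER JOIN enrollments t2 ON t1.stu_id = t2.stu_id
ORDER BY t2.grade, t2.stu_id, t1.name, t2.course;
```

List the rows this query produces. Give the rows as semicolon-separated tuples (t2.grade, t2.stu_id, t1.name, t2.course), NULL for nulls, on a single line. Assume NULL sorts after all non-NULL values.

(B, 4, Sara, Bio); (B, NULL, NULL, Hist); (C, 4, Sara, Hist); (D, 3, NULL, Math); (D, 4, Sara, Hist); (F, 4, Sara, Math); (NULL, 3, NULL, Bio); (NULL, 4, Sara, Art); (NULL, NULL, Alice, NULL); (NULL, NULL, Bob, NULL); (NULL, NULL, Dave, NULL); (NULL, NULL, Frank, NULL); (NULL, NULL, Heidi, NULL); (NULL, NULL, Ivan, NULL); (NULL, NULL, Quinn, NULL); (NULL, NULL, Uma, NULL)

FULL OUTER JOIN keeps every row from both sides; unmatched rows get NULL for the other side's columns.
Matching on t1.stu_id = t2.stu_id. A NULL in a compared column never satisfies the condition.
- stu_id=5: no t2 row matches, row kept with t2 columns NULL.
- stu_id=5: no t2 row matches, row kept with t2 columns NULL.
- stu_id=7: no t2 row matches, row kept with t2 columns NULL.
- stu_id=8: no t2 row matches, row kept with t2 columns NULL.
- stu_id=8: no t2 row matches, row kept with t2 columns NULL.
- stu_id=2: no t2 row matches, row kept with t2 columns NULL.
- stu_id=9: no t2 row matches, row kept with t2 columns NULL.
- stu_id=4: 5 matching t2 row(s), so 5 row(s) emitted.
- stu_id=9: no t2 row matches, row kept with t2 columns NULL.
- 3 row(s) from t2 found no t1 partner → padded with NULL.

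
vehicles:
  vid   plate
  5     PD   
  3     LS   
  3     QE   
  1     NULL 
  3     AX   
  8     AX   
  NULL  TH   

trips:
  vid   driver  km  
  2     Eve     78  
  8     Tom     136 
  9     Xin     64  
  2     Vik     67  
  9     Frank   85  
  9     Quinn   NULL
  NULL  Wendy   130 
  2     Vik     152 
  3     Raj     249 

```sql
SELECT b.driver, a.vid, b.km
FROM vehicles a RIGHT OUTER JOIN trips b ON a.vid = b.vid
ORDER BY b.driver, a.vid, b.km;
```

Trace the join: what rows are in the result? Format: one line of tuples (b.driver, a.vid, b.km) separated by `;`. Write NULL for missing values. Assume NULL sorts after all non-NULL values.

RIGHT JOIN keeps every row from `trips`; unmatched rows get NULL for `vehicles`'s columns.
Matching on a.vid = b.vid. A NULL in a compared column never satisfies the condition.
Matched pairs: 4; unmatched b rows kept: 7.

(Eve, NULL, 78); (Frank, NULL, 85); (Quinn, NULL, NULL); (Raj, 3, 249); (Raj, 3, 249); (Raj, 3, 249); (Tom, 8, 136); (Vik, NULL, 67); (Vik, NULL, 152); (Wendy, NULL, 130); (Xin, NULL, 64)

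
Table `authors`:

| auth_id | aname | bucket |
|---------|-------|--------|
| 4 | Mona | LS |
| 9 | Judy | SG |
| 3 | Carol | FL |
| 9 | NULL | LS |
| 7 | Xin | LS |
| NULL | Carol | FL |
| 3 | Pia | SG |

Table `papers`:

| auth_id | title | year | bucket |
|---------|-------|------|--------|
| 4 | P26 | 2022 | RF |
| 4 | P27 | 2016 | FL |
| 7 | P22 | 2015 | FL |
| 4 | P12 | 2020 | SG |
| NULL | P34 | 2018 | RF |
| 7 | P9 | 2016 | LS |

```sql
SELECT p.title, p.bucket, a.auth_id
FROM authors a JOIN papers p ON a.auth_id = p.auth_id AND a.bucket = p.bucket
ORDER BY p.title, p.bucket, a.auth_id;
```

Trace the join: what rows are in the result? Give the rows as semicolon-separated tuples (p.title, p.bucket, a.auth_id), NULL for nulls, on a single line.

(P9, LS, 7)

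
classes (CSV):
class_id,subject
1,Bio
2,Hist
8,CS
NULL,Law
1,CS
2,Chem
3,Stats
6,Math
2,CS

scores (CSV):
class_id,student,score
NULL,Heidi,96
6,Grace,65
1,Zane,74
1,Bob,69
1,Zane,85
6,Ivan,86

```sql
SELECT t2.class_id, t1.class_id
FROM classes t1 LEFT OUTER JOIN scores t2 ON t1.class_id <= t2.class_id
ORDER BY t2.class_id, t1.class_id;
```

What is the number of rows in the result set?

LEFT JOIN keeps every row from `classes`; unmatched rows get NULL for `scores`'s columns.
Matching on t1.class_id <= t2.class_id. A NULL in a compared column never satisfies the condition.
- t1[0] class_id=1 → 5 match(es) in t2 → 5 row(s).
- t1[1] class_id=2 → 2 match(es) in t2 → 2 row(s).
- t1[2] class_id=8 → no match; kept with NULLs on the t2 side.
- t1[3] class_id=NULL → no match; kept with NULLs on the t2 side.
- t1[4] class_id=1 → 5 match(es) in t2 → 5 row(s).
- t1[5] class_id=2 → 2 match(es) in t2 → 2 row(s).
- t1[6] class_id=3 → 2 match(es) in t2 → 2 row(s).
- t1[7] class_id=6 → 2 match(es) in t2 → 2 row(s).
- t1[8] class_id=2 → 2 match(es) in t2 → 2 row(s).
Total: 20 matched + 2 padded = 22 rows.

22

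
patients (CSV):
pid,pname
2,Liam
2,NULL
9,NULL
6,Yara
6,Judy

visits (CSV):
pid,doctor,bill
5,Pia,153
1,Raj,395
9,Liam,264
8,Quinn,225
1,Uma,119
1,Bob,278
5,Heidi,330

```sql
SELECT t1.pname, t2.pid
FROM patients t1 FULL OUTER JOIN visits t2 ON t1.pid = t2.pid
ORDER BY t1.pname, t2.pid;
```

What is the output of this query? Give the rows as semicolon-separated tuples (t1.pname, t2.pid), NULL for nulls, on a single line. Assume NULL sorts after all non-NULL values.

FULL OUTER JOIN keeps every row from both sides; unmatched rows get NULL for the other side's columns.
Matching on t1.pid = t2.pid.
- t1[0] pid=2 → no match; kept with NULLs on the t2 side.
- t1[1] pid=2 → no match; kept with NULLs on the t2 side.
- t1[2] pid=9 → 1 match(es) in t2 → 1 row(s).
- t1[3] pid=6 → no match; kept with NULLs on the t2 side.
- t1[4] pid=6 → no match; kept with NULLs on the t2 side.
- 6 row(s) from t2 found no t1 partner → padded with NULL.

(Judy, NULL); (Liam, NULL); (Yara, NULL); (NULL, 1); (NULL, 1); (NULL, 1); (NULL, 5); (NULL, 5); (NULL, 8); (NULL, 9); (NULL, NULL)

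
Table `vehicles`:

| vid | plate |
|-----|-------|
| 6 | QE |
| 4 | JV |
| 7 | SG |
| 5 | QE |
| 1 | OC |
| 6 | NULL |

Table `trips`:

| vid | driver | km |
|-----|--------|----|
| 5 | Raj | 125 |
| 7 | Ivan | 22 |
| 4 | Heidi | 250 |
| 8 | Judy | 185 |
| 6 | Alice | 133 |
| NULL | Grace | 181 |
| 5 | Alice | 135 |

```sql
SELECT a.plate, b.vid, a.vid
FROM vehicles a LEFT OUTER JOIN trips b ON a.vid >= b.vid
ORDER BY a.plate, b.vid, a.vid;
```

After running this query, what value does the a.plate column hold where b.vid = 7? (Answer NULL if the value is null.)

LEFT JOIN keeps every row from `vehicles`; unmatched rows get NULL for `trips`'s columns.
Matching on a.vid >= b.vid. A NULL in a compared column never satisfies the condition.
- a (vid=6) pairs with 4 row(s) of b.
- a (vid=4) pairs with 1 row(s) of b.
- a (vid=7) pairs with 5 row(s) of b.
- a (vid=5) pairs with 3 row(s) of b.
- a (vid=1) has no partner → padded with NULL.
- a (vid=6) pairs with 4 row(s) of b.

SG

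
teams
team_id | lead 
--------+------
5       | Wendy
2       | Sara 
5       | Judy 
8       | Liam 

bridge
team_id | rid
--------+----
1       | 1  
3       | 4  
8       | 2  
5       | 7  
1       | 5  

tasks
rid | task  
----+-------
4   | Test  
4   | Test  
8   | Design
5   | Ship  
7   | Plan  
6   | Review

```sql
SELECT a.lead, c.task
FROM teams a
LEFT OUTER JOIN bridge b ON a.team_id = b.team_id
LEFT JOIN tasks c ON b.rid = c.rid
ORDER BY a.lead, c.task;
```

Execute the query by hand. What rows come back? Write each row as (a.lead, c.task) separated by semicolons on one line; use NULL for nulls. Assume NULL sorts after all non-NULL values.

(Judy, Plan); (Liam, NULL); (Sara, NULL); (Wendy, Plan)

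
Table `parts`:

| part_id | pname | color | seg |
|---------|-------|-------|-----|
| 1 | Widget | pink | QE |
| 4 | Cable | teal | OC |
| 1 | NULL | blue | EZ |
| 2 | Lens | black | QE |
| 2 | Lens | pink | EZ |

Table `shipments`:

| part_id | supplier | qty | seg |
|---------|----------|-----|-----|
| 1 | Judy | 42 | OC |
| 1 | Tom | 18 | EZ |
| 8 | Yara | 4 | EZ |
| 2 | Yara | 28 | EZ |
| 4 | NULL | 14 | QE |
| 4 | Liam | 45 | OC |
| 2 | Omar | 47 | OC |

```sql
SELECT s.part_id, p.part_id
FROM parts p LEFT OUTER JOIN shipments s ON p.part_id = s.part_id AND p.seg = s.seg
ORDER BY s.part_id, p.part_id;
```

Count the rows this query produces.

LEFT JOIN keeps every row from `parts`; unmatched rows get NULL for `shipments`'s columns.
Matching on p.part_id = s.part_id AND p.seg = s.seg.
- p row (part_id=1, seg=QE): no match → kept, s columns NULL.
- p row (part_id=4, seg=OC): matches 1 s row(s) → 1 output row(s).
- p row (part_id=1, seg=EZ): matches 1 s row(s) → 1 output row(s).
- p row (part_id=2, seg=QE): no match → kept, s columns NULL.
- p row (part_id=2, seg=EZ): matches 1 s row(s) → 1 output row(s).
Total: 3 matched + 2 padded = 5 rows.

5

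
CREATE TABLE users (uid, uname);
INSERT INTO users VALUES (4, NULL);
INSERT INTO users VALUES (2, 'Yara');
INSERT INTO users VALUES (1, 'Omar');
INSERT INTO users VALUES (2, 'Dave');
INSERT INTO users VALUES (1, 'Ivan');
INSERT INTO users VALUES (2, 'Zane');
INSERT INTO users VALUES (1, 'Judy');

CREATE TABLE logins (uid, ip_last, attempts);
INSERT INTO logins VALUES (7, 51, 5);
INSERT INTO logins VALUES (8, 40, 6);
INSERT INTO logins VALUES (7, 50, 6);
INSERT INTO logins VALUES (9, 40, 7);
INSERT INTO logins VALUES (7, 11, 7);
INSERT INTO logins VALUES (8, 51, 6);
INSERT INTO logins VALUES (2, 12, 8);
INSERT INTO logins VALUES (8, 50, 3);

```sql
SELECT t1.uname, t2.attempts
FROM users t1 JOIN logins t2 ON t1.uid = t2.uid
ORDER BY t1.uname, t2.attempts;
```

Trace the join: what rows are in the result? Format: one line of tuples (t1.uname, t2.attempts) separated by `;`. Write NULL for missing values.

INNER JOIN keeps only pairs where the ON condition holds.
Matching on t1.uid = t2.uid.
Matched pairs: 3.

(Dave, 8); (Yara, 8); (Zane, 8)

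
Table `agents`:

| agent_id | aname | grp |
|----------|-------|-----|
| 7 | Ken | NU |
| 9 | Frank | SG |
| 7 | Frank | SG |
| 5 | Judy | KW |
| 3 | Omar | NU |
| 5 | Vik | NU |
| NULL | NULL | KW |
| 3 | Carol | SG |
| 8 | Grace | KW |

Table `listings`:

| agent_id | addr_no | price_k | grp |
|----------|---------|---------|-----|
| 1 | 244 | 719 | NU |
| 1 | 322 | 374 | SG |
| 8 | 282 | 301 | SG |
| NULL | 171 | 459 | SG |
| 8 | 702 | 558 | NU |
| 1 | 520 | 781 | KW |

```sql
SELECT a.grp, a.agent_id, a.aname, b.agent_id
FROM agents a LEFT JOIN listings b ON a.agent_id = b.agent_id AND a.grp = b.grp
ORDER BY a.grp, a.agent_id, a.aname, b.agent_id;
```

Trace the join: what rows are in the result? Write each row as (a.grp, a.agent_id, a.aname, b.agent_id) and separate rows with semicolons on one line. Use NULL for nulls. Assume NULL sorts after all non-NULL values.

LEFT JOIN keeps every row from `agents`; unmatched rows get NULL for `listings`'s columns.
Matching on a.agent_id = b.agent_id AND a.grp = b.grp. A NULL in a compared column never satisfies the condition.
Matched pairs: 0; unmatched a rows kept: 9.

(KW, 5, Judy, NULL); (KW, 8, Grace, NULL); (KW, NULL, NULL, NULL); (NU, 3, Omar, NULL); (NU, 5, Vik, NULL); (NU, 7, Ken, NULL); (SG, 3, Carol, NULL); (SG, 7, Frank, NULL); (SG, 9, Frank, NULL)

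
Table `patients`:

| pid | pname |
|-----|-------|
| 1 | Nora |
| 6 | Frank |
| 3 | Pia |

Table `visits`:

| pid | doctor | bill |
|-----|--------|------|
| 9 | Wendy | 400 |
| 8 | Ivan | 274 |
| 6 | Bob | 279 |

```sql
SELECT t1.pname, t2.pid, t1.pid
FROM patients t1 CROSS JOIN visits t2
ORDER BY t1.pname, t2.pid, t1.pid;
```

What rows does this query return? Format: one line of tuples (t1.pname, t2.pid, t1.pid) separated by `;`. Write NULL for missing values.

CROSS JOIN pairs every row of `patients` with every row of `visits`: 3 × 3 = 9 rows.
After projecting and ordering:
t1.pname | t2.pid | t1.pid
Frank | 6 | 6
Frank | 8 | 6
Frank | 9 | 6
Nora | 6 | 1
Nora | 8 | 1
Nora | 9 | 1
Pia | 6 | 3
Pia | 8 | 3
Pia | 9 | 3

(Frank, 6, 6); (Frank, 8, 6); (Frank, 9, 6); (Nora, 6, 1); (Nora, 8, 1); (Nora, 9, 1); (Pia, 6, 3); (Pia, 8, 3); (Pia, 9, 3)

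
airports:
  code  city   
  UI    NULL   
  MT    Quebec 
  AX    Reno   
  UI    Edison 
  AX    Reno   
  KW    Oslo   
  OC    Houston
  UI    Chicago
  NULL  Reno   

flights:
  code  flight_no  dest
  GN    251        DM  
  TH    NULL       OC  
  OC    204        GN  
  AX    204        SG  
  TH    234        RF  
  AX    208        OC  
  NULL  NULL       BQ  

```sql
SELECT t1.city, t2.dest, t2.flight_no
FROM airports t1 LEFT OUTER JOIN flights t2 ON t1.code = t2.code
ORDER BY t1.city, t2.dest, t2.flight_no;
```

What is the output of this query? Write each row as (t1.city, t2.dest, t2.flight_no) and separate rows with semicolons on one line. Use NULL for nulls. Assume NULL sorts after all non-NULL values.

(Chicago, NULL, NULL); (Edison, NULL, NULL); (Houston, GN, 204); (Oslo, NULL, NULL); (Quebec, NULL, NULL); (Reno, OC, 208); (Reno, OC, 208); (Reno, SG, 204); (Reno, SG, 204); (Reno, NULL, NULL); (NULL, NULL, NULL)

LEFT JOIN keeps every row from `airports`; unmatched rows get NULL for `flights`'s columns.
Matching on t1.code = t2.code. A NULL in a compared column never satisfies the condition.
- code=UI: no t2 row matches, row kept with t2 columns NULL.
- code=MT: no t2 row matches, row kept with t2 columns NULL.
- code=AX: 2 matching t2 row(s), so 2 row(s) emitted.
- code=UI: no t2 row matches, row kept with t2 columns NULL.
- code=AX: 2 matching t2 row(s), so 2 row(s) emitted.
- code=KW: no t2 row matches, row kept with t2 columns NULL.
- code=OC: 1 matching t2 row(s), so 1 row(s) emitted.
- code=UI: no t2 row matches, row kept with t2 columns NULL.
- code=NULL: no t2 row matches, row kept with t2 columns NULL.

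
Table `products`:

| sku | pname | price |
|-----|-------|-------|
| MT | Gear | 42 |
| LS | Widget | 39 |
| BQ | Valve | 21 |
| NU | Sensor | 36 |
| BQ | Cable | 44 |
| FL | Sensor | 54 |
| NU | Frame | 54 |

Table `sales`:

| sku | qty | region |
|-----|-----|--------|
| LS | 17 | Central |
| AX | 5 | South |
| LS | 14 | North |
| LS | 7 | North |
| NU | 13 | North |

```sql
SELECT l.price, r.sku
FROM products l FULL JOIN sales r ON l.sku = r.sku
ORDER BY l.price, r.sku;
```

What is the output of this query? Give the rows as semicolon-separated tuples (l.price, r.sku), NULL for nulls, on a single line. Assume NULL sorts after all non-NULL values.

(21, NULL); (36, NU); (39, LS); (39, LS); (39, LS); (42, NULL); (44, NULL); (54, NU); (54, NULL); (NULL, AX)

FULL OUTER JOIN keeps every row from both sides; unmatched rows get NULL for the other side's columns.
Matching on l.sku = r.sku.
Matched pairs: 5; unmatched l rows kept: 4; unmatched r rows kept: 1.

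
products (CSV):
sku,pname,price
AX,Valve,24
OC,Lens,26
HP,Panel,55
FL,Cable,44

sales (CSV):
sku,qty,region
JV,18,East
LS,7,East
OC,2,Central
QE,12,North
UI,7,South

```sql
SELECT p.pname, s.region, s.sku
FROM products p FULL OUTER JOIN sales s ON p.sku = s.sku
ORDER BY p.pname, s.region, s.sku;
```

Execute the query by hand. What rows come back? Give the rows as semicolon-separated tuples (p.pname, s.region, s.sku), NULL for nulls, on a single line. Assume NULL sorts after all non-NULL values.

(Cable, NULL, NULL); (Lens, Central, OC); (Panel, NULL, NULL); (Valve, NULL, NULL); (NULL, East, JV); (NULL, East, LS); (NULL, North, QE); (NULL, South, UI)

FULL OUTER JOIN keeps every row from both sides; unmatched rows get NULL for the other side's columns.
Matching on p.sku = s.sku.
- sku=AX: no s row matches, row kept with s columns NULL.
- sku=OC: 1 matching s row(s), so 1 row(s) emitted.
- sku=HP: no s row matches, row kept with s columns NULL.
- sku=FL: no s row matches, row kept with s columns NULL.
- plus 4 unmatched s row(s), each kept with NULL p columns.
After projecting and ordering:
p.pname | s.region | s.sku
Cable | NULL | NULL
Lens | Central | OC
Panel | NULL | NULL
Valve | NULL | NULL
NULL | East | JV
NULL | East | LS
NULL | North | QE
NULL | South | UI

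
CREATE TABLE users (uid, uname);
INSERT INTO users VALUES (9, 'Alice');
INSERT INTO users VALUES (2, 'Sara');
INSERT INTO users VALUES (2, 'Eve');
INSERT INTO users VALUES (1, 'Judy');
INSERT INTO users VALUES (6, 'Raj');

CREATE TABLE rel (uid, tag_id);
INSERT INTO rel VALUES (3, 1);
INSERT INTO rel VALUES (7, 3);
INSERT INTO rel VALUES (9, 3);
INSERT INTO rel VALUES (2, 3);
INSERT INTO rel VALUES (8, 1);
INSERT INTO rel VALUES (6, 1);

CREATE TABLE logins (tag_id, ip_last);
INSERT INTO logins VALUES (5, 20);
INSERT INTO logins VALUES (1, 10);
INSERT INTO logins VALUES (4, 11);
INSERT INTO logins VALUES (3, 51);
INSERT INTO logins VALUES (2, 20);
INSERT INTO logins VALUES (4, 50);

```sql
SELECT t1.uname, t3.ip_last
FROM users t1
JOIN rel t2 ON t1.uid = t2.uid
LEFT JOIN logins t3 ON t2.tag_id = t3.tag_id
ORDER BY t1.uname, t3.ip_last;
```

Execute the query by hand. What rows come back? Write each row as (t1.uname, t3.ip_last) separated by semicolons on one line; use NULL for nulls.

(Alice, 51); (Eve, 51); (Raj, 10); (Sara, 51)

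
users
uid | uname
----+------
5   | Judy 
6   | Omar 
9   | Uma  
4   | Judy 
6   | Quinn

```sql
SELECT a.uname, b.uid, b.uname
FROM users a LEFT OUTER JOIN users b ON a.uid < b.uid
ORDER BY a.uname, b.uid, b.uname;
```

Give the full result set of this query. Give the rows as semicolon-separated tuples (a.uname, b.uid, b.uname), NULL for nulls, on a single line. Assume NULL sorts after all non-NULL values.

LEFT JOIN keeps every row from `users a`; unmatched rows get NULL for `users b`'s columns.
Matching on a.uid < b.uid.
- a[0] uid=5 → 3 match(es) in b → 3 row(s).
- a[1] uid=6 → 1 match(es) in b → 1 row(s).
- a[2] uid=9 → no match; kept with NULLs on the b side.
- a[3] uid=4 → 4 match(es) in b → 4 row(s).
- a[4] uid=6 → 1 match(es) in b → 1 row(s).
After projecting and ordering:
a.uname | b.uid | b.uname
Judy | 5 | Judy
Judy | 6 | Omar
Judy | 6 | Omar
Judy | 6 | Quinn
Judy | 6 | Quinn
Judy | 9 | Uma
Judy | 9 | Uma
Omar | 9 | Uma
Quinn | 9 | Uma
Uma | NULL | NULL

(Judy, 5, Judy); (Judy, 6, Omar); (Judy, 6, Omar); (Judy, 6, Quinn); (Judy, 6, Quinn); (Judy, 9, Uma); (Judy, 9, Uma); (Omar, 9, Uma); (Quinn, 9, Uma); (Uma, NULL, NULL)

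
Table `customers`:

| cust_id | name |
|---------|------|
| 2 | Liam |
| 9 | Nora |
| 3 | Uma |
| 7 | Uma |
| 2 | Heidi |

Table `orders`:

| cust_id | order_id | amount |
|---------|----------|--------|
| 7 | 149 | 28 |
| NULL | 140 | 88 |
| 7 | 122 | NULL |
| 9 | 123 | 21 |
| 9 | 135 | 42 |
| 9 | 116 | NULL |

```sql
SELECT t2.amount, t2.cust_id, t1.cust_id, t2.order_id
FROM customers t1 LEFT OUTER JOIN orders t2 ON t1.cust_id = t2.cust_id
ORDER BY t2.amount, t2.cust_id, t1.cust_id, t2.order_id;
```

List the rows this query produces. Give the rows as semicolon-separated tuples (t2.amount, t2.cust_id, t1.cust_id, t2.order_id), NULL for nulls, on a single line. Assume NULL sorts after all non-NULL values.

(21, 9, 9, 123); (28, 7, 7, 149); (42, 9, 9, 135); (NULL, 7, 7, 122); (NULL, 9, 9, 116); (NULL, NULL, 2, NULL); (NULL, NULL, 2, NULL); (NULL, NULL, 3, NULL)

LEFT JOIN keeps every row from `customers`; unmatched rows get NULL for `orders`'s columns.
Matching on t1.cust_id = t2.cust_id. A NULL in a compared column never satisfies the condition.
- cust_id=2: no t2 row matches, row kept with t2 columns NULL.
- cust_id=9: 3 matching t2 row(s), so 3 row(s) emitted.
- cust_id=3: no t2 row matches, row kept with t2 columns NULL.
- cust_id=7: 2 matching t2 row(s), so 2 row(s) emitted.
- cust_id=2: no t2 row matches, row kept with t2 columns NULL.
After projecting and ordering:
t2.amount | t2.cust_id | t1.cust_id | t2.order_id
21 | 9 | 9 | 123
28 | 7 | 7 | 149
42 | 9 | 9 | 135
NULL | 7 | 7 | 122
NULL | 9 | 9 | 116
NULL | NULL | 2 | NULL
NULL | NULL | 2 | NULL
NULL | NULL | 3 | NULL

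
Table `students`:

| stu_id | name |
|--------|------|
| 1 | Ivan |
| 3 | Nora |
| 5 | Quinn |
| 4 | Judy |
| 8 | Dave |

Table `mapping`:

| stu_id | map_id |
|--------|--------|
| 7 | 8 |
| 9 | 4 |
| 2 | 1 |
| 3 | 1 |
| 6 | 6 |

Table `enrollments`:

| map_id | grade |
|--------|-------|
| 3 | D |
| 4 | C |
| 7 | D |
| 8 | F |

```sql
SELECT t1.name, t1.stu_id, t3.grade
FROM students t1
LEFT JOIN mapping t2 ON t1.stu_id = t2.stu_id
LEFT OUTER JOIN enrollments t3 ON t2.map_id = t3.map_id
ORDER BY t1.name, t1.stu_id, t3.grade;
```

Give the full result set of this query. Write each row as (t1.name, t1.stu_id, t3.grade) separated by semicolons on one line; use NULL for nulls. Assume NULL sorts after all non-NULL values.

Step 1 — t1 LEFT JOIN t2 on stu_id → 5 row(s).
Then LEFT JOIN `enrollments t3` on map_id: each of those 5 rows is kept; rows whose t2.map_id has no match in t3 get NULL for t3's columns.

(Dave, 8, NULL); (Ivan, 1, NULL); (Judy, 4, NULL); (Nora, 3, NULL); (Quinn, 5, NULL)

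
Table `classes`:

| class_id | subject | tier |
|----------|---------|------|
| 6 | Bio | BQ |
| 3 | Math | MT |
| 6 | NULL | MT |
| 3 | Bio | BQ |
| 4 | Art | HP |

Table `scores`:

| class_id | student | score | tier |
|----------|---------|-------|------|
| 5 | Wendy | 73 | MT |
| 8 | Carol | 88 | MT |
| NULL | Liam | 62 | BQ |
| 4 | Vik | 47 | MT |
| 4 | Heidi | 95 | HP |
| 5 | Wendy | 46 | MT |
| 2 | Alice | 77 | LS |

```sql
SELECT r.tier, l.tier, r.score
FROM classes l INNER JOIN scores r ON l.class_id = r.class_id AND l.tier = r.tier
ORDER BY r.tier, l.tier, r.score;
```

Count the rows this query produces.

INNER JOIN keeps only pairs where the ON condition holds.
Matching on l.class_id = r.class_id AND l.tier = r.tier. A NULL in a compared column never satisfies the condition.
Matched pairs: 1.
Total: 1 rows.

1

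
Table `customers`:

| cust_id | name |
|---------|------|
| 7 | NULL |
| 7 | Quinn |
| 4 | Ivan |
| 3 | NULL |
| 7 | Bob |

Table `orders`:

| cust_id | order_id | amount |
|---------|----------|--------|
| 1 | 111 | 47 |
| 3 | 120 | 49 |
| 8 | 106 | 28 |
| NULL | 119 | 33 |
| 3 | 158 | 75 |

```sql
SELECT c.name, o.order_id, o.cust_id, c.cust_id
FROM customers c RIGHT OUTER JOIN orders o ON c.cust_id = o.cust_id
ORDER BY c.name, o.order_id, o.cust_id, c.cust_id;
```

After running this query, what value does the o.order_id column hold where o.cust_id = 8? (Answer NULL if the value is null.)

RIGHT JOIN keeps every row from `orders`; unmatched rows get NULL for `customers`'s columns.
Matching on c.cust_id = o.cust_id. A NULL in a compared column never satisfies the condition.
- c row (cust_id=7): no match.
- c row (cust_id=7): no match.
- c row (cust_id=4): no match.
- c row (cust_id=3): matches 2 o row(s) → 2 output row(s).
- c row (cust_id=7): no match.
- plus 3 unmatched o row(s), each kept with NULL c columns.

106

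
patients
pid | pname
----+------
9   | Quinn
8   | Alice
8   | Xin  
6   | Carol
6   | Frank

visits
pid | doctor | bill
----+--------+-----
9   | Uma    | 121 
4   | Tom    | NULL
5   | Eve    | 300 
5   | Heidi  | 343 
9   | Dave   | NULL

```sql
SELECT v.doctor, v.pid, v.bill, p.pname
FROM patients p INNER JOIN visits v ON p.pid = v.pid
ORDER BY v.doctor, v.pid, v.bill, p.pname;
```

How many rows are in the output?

2

INNER JOIN keeps only pairs where the ON condition holds.
Matching on p.pid = v.pid.
- pid=9: 2 matching v row(s), so 2 row(s) emitted.
- pid=8: no matching v row, dropped.
- pid=8: no matching v row, dropped.
- pid=6: no matching v row, dropped.
- pid=6: no matching v row, dropped.
Total: 2 rows.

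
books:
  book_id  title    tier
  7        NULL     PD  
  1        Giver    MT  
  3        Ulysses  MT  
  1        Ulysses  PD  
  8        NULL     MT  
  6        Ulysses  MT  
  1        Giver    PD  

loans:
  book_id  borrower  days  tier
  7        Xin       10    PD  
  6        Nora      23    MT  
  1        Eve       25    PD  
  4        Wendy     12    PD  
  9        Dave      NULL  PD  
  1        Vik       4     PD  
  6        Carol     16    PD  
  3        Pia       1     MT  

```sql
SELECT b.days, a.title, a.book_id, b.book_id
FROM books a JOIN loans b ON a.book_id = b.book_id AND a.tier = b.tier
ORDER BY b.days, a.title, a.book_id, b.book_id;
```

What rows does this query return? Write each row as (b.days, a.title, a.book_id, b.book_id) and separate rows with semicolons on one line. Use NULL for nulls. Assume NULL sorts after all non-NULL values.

INNER JOIN keeps only pairs where the ON condition holds.
Matching on a.book_id = b.book_id AND a.tier = b.tier.
Matched pairs: 7.

(1, Ulysses, 3, 3); (4, Giver, 1, 1); (4, Ulysses, 1, 1); (10, NULL, 7, 7); (23, Ulysses, 6, 6); (25, Giver, 1, 1); (25, Ulysses, 1, 1)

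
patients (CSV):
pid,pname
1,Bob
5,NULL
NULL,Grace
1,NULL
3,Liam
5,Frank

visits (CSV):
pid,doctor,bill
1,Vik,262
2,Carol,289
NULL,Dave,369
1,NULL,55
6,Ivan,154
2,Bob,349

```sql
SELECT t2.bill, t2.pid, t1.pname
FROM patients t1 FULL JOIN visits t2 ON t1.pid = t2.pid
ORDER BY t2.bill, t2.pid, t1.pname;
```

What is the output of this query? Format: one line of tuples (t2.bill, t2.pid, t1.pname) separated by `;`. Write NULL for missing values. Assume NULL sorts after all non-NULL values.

(55, 1, Bob); (55, 1, NULL); (154, 6, NULL); (262, 1, Bob); (262, 1, NULL); (289, 2, NULL); (349, 2, NULL); (369, NULL, NULL); (NULL, NULL, Frank); (NULL, NULL, Grace); (NULL, NULL, Liam); (NULL, NULL, NULL)

FULL OUTER JOIN keeps every row from both sides; unmatched rows get NULL for the other side's columns.
Matching on t1.pid = t2.pid. A NULL in a compared column never satisfies the condition.
- t1 row (pid=1): matches 2 t2 row(s) → 2 output row(s).
- t1 row (pid=5): no match → kept, t2 columns NULL.
- t1 row (pid=NULL): no match → kept, t2 columns NULL.
- t1 row (pid=1): matches 2 t2 row(s) → 2 output row(s).
- t1 row (pid=3): no match → kept, t2 columns NULL.
- t1 row (pid=5): no match → kept, t2 columns NULL.
- plus 4 unmatched t2 row(s), each kept with NULL t1 columns.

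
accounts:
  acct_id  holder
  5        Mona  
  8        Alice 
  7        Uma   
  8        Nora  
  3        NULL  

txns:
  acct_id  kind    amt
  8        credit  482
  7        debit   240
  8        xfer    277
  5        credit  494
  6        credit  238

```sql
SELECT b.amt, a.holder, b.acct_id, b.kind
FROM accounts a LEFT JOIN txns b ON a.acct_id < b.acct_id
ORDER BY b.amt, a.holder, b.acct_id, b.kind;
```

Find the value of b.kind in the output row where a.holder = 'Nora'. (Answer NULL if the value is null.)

LEFT JOIN keeps every row from `accounts`; unmatched rows get NULL for `txns`'s columns.
Matching on a.acct_id < b.acct_id.
- a (acct_id=5) pairs with 4 row(s) of b.
- a (acct_id=8) has no partner → padded with NULL.
- a (acct_id=7) pairs with 2 row(s) of b.
- a (acct_id=8) has no partner → padded with NULL.
- a (acct_id=3) pairs with 5 row(s) of b.

NULL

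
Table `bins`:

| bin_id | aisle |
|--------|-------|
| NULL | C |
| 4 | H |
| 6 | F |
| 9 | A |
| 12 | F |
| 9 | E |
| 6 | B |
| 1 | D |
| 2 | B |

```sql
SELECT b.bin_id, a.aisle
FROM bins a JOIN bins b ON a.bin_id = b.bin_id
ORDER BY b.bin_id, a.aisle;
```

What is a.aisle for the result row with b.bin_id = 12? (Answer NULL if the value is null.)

INNER JOIN keeps only pairs where the ON condition holds.
Matching on a.bin_id = b.bin_id. A NULL in a compared column never satisfies the condition.
- a[0] bin_id=NULL → no match; dropped.
- a[1] bin_id=4 → 1 match(es) in b → 1 row(s).
- a[2] bin_id=6 → 2 match(es) in b → 2 row(s).
- a[3] bin_id=9 → 2 match(es) in b → 2 row(s).
- a[4] bin_id=12 → 1 match(es) in b → 1 row(s).
- a[5] bin_id=9 → 2 match(es) in b → 2 row(s).
- a[6] bin_id=6 → 2 match(es) in b → 2 row(s).
- a[7] bin_id=1 → 1 match(es) in b → 1 row(s).
- a[8] bin_id=2 → 1 match(es) in b → 1 row(s).

F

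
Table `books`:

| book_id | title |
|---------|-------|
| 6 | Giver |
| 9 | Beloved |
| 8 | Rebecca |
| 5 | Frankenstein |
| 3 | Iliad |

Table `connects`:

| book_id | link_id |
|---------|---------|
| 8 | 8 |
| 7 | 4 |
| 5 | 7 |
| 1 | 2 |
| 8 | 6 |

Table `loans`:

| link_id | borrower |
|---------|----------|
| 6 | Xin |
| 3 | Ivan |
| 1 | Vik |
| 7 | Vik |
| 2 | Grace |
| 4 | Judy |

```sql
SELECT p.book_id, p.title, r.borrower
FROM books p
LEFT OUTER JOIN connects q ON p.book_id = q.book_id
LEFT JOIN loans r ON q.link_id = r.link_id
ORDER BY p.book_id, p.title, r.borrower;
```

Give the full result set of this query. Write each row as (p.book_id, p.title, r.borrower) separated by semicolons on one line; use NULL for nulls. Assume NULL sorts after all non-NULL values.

Joins associate left-to-right: books LEFT JOIN connects on book_id gives 6 intermediate row(s).
Then LEFT JOIN `loans r` on link_id: each of those 6 rows is kept; rows whose q.link_id has no match in r get NULL for r's columns.

(3, Iliad, NULL); (5, Frankenstein, Vik); (6, Giver, NULL); (8, Rebecca, Xin); (8, Rebecca, NULL); (9, Beloved, NULL)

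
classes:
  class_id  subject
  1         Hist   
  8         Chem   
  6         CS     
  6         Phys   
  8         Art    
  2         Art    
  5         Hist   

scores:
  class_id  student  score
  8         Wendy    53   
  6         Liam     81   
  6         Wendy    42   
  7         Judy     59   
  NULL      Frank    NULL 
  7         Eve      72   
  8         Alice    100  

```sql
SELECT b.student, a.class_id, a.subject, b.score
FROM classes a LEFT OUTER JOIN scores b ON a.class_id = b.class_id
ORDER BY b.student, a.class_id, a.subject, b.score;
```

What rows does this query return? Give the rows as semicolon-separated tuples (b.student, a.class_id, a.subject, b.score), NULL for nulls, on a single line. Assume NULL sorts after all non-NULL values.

LEFT JOIN keeps every row from `classes`; unmatched rows get NULL for `scores`'s columns.
Matching on a.class_id = b.class_id. A NULL in a compared column never satisfies the condition.
- a (class_id=1) has no partner → padded with NULL.
- a (class_id=8) pairs with 2 row(s) of b.
- a (class_id=6) pairs with 2 row(s) of b.
- a (class_id=6) pairs with 2 row(s) of b.
- a (class_id=8) pairs with 2 row(s) of b.
- a (class_id=2) has no partner → padded with NULL.
- a (class_id=5) has no partner → padded with NULL.

(Alice, 8, Art, 100); (Alice, 8, Chem, 100); (Liam, 6, CS, 81); (Liam, 6, Phys, 81); (Wendy, 6, CS, 42); (Wendy, 6, Phys, 42); (Wendy, 8, Art, 53); (Wendy, 8, Chem, 53); (NULL, 1, Hist, NULL); (NULL, 2, Art, NULL); (NULL, 5, Hist, NULL)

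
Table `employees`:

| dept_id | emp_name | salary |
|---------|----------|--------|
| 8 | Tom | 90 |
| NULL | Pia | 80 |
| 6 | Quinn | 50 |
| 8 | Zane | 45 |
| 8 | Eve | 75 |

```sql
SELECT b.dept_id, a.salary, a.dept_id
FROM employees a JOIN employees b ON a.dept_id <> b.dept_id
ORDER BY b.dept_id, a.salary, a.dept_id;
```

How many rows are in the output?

6

INNER JOIN keeps only pairs where the ON condition holds.
Matching on a.dept_id <> b.dept_id. A NULL in a compared column never satisfies the condition.
- a row (dept_id=8): matches 1 b row(s) → 1 output row(s).
- a row (dept_id=NULL): no match → dropped.
- a row (dept_id=6): matches 3 b row(s) → 3 output row(s).
- a row (dept_id=8): matches 1 b row(s) → 1 output row(s).
- a row (dept_id=8): matches 1 b row(s) → 1 output row(s).
Total: 6 rows.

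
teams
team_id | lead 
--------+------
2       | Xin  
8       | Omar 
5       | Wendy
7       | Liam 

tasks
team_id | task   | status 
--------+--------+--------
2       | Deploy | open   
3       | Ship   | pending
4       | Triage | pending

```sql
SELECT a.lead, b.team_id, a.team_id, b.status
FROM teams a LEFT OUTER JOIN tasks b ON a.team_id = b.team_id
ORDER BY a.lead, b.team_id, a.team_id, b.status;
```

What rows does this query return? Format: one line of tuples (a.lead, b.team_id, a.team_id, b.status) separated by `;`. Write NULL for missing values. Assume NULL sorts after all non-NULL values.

(Liam, NULL, 7, NULL); (Omar, NULL, 8, NULL); (Wendy, NULL, 5, NULL); (Xin, 2, 2, open)

LEFT JOIN keeps every row from `teams`; unmatched rows get NULL for `tasks`'s columns.
Matching on a.team_id = b.team_id.
- a (team_id=2) pairs with 1 row(s) of b.
- a (team_id=8) has no partner → padded with NULL.
- a (team_id=5) has no partner → padded with NULL.
- a (team_id=7) has no partner → padded with NULL.
After projecting and ordering:
a.lead | b.team_id | a.team_id | b.status
Liam | NULL | 7 | NULL
Omar | NULL | 8 | NULL
Wendy | NULL | 5 | NULL
Xin | 2 | 2 | open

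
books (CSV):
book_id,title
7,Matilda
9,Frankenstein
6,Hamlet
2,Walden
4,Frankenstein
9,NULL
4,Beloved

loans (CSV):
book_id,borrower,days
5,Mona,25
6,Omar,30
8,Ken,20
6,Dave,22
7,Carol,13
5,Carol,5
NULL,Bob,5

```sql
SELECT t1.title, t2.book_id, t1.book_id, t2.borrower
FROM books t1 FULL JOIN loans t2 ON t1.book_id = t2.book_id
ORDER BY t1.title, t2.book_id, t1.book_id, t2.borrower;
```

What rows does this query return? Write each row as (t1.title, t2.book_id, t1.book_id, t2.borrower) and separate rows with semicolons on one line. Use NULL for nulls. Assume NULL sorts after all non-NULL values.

(Beloved, NULL, 4, NULL); (Frankenstein, NULL, 4, NULL); (Frankenstein, NULL, 9, NULL); (Hamlet, 6, 6, Dave); (Hamlet, 6, 6, Omar); (Matilda, 7, 7, Carol); (Walden, NULL, 2, NULL); (NULL, 5, NULL, Carol); (NULL, 5, NULL, Mona); (NULL, 8, NULL, Ken); (NULL, NULL, 9, NULL); (NULL, NULL, NULL, Bob)

FULL OUTER JOIN keeps every row from both sides; unmatched rows get NULL for the other side's columns.
Matching on t1.book_id = t2.book_id. A NULL in a compared column never satisfies the condition.
- book_id=7: 1 matching t2 row(s), so 1 row(s) emitted.
- book_id=9: no t2 row matches, row kept with t2 columns NULL.
- book_id=6: 2 matching t2 row(s), so 2 row(s) emitted.
- book_id=2: no t2 row matches, row kept with t2 columns NULL.
- book_id=4: no t2 row matches, row kept with t2 columns NULL.
- book_id=9: no t2 row matches, row kept with t2 columns NULL.
- book_id=4: no t2 row matches, row kept with t2 columns NULL.
- 4 row(s) from t2 found no t1 partner → padded with NULL.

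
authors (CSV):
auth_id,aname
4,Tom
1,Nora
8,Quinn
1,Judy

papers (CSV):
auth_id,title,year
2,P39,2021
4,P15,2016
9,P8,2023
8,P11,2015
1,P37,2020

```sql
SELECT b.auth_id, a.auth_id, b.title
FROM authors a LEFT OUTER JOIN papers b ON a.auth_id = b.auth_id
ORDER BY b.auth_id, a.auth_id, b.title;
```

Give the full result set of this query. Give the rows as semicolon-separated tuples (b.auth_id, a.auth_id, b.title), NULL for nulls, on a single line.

LEFT JOIN keeps every row from `authors`; unmatched rows get NULL for `papers`'s columns.
Matching on a.auth_id = b.auth_id.
Matched pairs: 4; unmatched a rows kept: 0.

(1, 1, P37); (1, 1, P37); (4, 4, P15); (8, 8, P11)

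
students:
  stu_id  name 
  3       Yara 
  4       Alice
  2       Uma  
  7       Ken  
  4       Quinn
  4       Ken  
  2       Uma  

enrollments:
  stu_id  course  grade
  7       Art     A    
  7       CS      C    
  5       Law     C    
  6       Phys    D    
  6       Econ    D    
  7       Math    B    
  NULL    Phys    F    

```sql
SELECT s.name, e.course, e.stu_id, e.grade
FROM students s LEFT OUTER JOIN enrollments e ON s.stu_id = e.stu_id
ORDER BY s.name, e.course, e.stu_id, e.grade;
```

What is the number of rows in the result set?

9

LEFT JOIN keeps every row from `students`; unmatched rows get NULL for `enrollments`'s columns.
Matching on s.stu_id = e.stu_id. A NULL in a compared column never satisfies the condition.
- stu_id=3: no e row matches, row kept with e columns NULL.
- stu_id=4: no e row matches, row kept with e columns NULL.
- stu_id=2: no e row matches, row kept with e columns NULL.
- stu_id=7: 3 matching e row(s), so 3 row(s) emitted.
- stu_id=4: no e row matches, row kept with e columns NULL.
- stu_id=4: no e row matches, row kept with e columns NULL.
- stu_id=2: no e row matches, row kept with e columns NULL.
Total: 3 matched + 6 padded = 9 rows.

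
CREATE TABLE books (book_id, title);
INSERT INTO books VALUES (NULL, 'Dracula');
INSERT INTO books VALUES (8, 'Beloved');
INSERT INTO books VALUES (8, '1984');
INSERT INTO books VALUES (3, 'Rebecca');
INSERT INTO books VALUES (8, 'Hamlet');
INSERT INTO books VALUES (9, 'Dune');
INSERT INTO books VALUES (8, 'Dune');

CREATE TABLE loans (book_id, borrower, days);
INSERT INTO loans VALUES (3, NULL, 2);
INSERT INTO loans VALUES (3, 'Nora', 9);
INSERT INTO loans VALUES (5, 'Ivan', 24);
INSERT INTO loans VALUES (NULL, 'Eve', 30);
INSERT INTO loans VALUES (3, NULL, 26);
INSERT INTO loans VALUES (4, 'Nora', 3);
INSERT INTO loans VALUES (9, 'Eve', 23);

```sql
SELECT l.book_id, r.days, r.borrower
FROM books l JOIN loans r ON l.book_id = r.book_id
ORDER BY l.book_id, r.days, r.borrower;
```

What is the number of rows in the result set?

4

INNER JOIN keeps only pairs where the ON condition holds.
Matching on l.book_id = r.book_id. A NULL in a compared column never satisfies the condition.
- book_id=NULL: no matching r row, dropped.
- book_id=8: no matching r row, dropped.
- book_id=8: no matching r row, dropped.
- book_id=3: 3 matching r row(s), so 3 row(s) emitted.
- book_id=8: no matching r row, dropped.
- book_id=9: 1 matching r row(s), so 1 row(s) emitted.
- book_id=8: no matching r row, dropped.
Total: 4 rows.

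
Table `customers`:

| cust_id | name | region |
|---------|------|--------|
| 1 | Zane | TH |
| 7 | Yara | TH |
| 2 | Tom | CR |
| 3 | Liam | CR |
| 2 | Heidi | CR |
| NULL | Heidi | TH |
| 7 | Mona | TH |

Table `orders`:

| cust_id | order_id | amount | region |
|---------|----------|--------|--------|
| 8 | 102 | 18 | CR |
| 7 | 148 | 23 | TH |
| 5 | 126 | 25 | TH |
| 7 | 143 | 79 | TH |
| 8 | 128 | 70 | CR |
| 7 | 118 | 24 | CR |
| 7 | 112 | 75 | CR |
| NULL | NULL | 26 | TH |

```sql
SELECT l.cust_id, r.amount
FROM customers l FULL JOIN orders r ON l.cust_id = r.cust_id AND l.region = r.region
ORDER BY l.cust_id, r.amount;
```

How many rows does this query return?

15

FULL OUTER JOIN keeps every row from both sides; unmatched rows get NULL for the other side's columns.
Matching on l.cust_id = r.cust_id AND l.region = r.region. A NULL in a compared column never satisfies the condition.
- l[0] cust_id=1, region=TH → no match; kept with NULLs on the r side.
- l[1] cust_id=7, region=TH → 2 match(es) in r → 2 row(s).
- l[2] cust_id=2, region=CR → no match; kept with NULLs on the r side.
- l[3] cust_id=3, region=CR → no match; kept with NULLs on the r side.
- l[4] cust_id=2, region=CR → no match; kept with NULLs on the r side.
- l[5] cust_id=NULL, region=TH → no match; kept with NULLs on the r side.
- l[6] cust_id=7, region=TH → 2 match(es) in r → 2 row(s).
- 6 r row(s) had no l match → kept, l columns NULL.
Total: 4 matched + 11 padded = 15 rows.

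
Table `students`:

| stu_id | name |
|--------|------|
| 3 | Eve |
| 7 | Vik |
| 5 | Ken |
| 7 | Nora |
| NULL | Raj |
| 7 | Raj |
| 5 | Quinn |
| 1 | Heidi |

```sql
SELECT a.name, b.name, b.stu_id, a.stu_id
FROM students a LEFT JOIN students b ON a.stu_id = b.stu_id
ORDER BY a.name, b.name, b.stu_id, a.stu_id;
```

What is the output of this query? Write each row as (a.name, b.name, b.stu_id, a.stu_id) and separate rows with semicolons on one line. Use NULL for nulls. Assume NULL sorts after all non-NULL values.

LEFT JOIN keeps every row from `students a`; unmatched rows get NULL for `students b`'s columns.
Matching on a.stu_id = b.stu_id. A NULL in a compared column never satisfies the condition.
Matched pairs: 15; unmatched a rows kept: 1.

(Eve, Eve, 3, 3); (Heidi, Heidi, 1, 1); (Ken, Ken, 5, 5); (Ken, Quinn, 5, 5); (Nora, Nora, 7, 7); (Nora, Raj, 7, 7); (Nora, Vik, 7, 7); (Quinn, Ken, 5, 5); (Quinn, Quinn, 5, 5); (Raj, Nora, 7, 7); (Raj, Raj, 7, 7); (Raj, Vik, 7, 7); (Raj, NULL, NULL, NULL); (Vik, Nora, 7, 7); (Vik, Raj, 7, 7); (Vik, Vik, 7, 7)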